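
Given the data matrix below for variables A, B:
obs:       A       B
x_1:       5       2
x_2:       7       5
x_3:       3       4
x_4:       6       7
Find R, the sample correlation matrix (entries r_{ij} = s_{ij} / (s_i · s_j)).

Step 1 — column means:
  mean(A) = (5 + 7 + 3 + 6) / 4 = 21/4 = 5.25
  mean(B) = (2 + 5 + 4 + 7) / 4 = 18/4 = 4.5

Step 2 — sample variances and covariances s[i,j] = (1/(n-1)) · Σ_k (x_{k,i} - mean_i) · (x_{k,j} - mean_j), with n-1 = 3:
  s[A,A] = ((-0.25)·(-0.25) + (1.75)·(1.75) + (-2.25)·(-2.25) + (0.75)·(0.75)) / 3 = 8.75/3 = 2.9167
  s[A,B] = ((-0.25)·(-2.5) + (1.75)·(0.5) + (-2.25)·(-0.5) + (0.75)·(2.5)) / 3 = 4.5/3 = 1.5
  s[B,B] = ((-2.5)·(-2.5) + (0.5)·(0.5) + (-0.5)·(-0.5) + (2.5)·(2.5)) / 3 = 13/3 = 4.3333
  Sample standard deviations s_i = √(s[i,i]):
  s(A) = √(2.9167) = 1.7078
  s(B) = √(4.3333) = 2.0817

Step 3 — r_{ij} = s_{ij} / (s_i · s_j):
  r[A,A] = 1 (diagonal).
  r[A,B] = 1.5 / (1.7078 · 2.0817) = 1.5 / 3.5551 = 0.4219
  r[B,B] = 1 (diagonal).

R is symmetric with unit diagonal. Assembling:

R = [[1, 0.4219],
 [0.4219, 1]]


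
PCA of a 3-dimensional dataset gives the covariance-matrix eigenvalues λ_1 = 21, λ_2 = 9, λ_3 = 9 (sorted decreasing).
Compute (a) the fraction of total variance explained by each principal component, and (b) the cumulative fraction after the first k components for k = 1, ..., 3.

Step 1 — total variance = trace(Sigma) = Σ λ_i = 21 + 9 + 9 = 39.

Step 2 — fraction explained by component i = λ_i / Σ λ:
  PC1: 21/39 = 0.5385
  PC2: 9/39 = 0.2308
  PC3: 9/39 = 0.2308

Step 3 — cumulative fraction after k components = (λ_1 + ... + λ_k) / Σ λ:
  k = 1: 21/39 = 0.5385
  k = 2: (21 + 9)/39 = 30/39 = 0.7692
  k = 3: (21 + 9 + 9)/39 = 39/39 = 1

Summary (fraction, with percent):

explained: PC1 0.5385 (53.85%), PC2 0.2308 (23.08%), PC3 0.2308 (23.08%);  cumulative: 0.5385, 0.7692, 1


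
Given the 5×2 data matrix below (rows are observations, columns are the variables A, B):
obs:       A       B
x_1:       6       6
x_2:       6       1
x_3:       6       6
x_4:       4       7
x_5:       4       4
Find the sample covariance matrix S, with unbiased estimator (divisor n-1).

Step 1 — column means:
  mean(A) = (6 + 6 + 6 + 4 + 4) / 5 = 26/5 = 5.2
  mean(B) = (6 + 1 + 6 + 7 + 4) / 5 = 24/5 = 4.8

Step 2 — sample covariance S[i,j] = (1/(n-1)) · Σ_k (x_{k,i} - mean_i) · (x_{k,j} - mean_j), with n-1 = 4.
  S[A,A] = ((0.8)·(0.8) + (0.8)·(0.8) + (0.8)·(0.8) + (-1.2)·(-1.2) + (-1.2)·(-1.2)) / 4 = 4.8/4 = 1.2
  S[A,B] = ((0.8)·(1.2) + (0.8)·(-3.8) + (0.8)·(1.2) + (-1.2)·(2.2) + (-1.2)·(-0.8)) / 4 = -2.8/4 = -0.7
  S[B,B] = ((1.2)·(1.2) + (-3.8)·(-3.8) + (1.2)·(1.2) + (2.2)·(2.2) + (-0.8)·(-0.8)) / 4 = 22.8/4 = 5.7

S is symmetric (S[j,i] = S[i,j]). Assembling:

S = [[1.2, -0.7],
 [-0.7, 5.7]]


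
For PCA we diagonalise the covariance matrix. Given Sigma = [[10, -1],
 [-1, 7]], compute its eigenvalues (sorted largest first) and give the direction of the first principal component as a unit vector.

Step 1 — characteristic polynomial of 2×2 Sigma:
  det(Sigma - λI) = λ² - trace · λ + det = 0.
  trace = 10 + 7 = 17, det = 10·7 - (-1)² = 69.
Step 2 — discriminant:
  Δ = trace² - 4·det = 289 - 276 = 13.
Step 3 — eigenvalues:
  λ = (trace ± √Δ)/2 = (17 ± 3.6056)/2,
  λ_1 = 10.3028,  λ_2 = 6.6972.

Step 4 — unit eigenvector for λ_1: solve (Sigma - λ_1 I)v = 0. First row:
  (10 - 10.3028)·v_x + (-1)·v_y = 0, i.e. (-0.3028)·v_x + (-1)·v_y = 0,
  so v ∝ (b, λ_1 - a) = (-1, 0.3028); multiply by -1 so the first entry is positive: u = (1, -0.3028).
  ||u|| = √((1)² + (-0.3028)²) = √(1.0917) ≈ 1.0448,
  v_1 = u/||u|| ≈ (0.9571, -0.2898) (||v_1|| = 1).

λ_1 = 10.3028,  λ_2 = 6.6972;  v_1 ≈ (0.9571, -0.2898)


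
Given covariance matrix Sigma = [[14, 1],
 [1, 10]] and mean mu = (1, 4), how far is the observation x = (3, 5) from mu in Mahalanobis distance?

Step 1 — centre the observation: (x - mu) = (2, 1).

Step 2 — invert Sigma. det(Sigma) = 14·10 - (1)² = 139.
  Sigma^{-1} = (1/det) · [[d, -b], [-b, a]] = [[0.0719, -0.0072],
 [-0.0072, 0.1007]].

Step 3 — form the quadratic (x - mu)^T · Sigma^{-1} · (x - mu):
  Sigma^{-1} · (x - mu) = (0.1367, 0.0863).
  (x - mu)^T · [Sigma^{-1} · (x - mu)] = (2)·(0.1367) + (1)·(0.0863) = 0.3597.

Step 4 — take square root: d = √(0.3597) ≈ 0.5998.

d(x, mu) = √(0.3597) ≈ 0.5998


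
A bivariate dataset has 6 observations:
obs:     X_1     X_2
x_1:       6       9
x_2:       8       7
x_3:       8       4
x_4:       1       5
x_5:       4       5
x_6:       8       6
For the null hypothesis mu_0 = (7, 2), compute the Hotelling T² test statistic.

Step 1 — sample mean vector:
  mean(X_1) = (6 + 8 + 8 + 1 + 4 + 8) / 6 = 35/6 = 5.8333
  mean(X_2) = (9 + 7 + 4 + 5 + 5 + 6) / 6 = 36/6 = 6
  x̄ = (5.8333, 6),  deviation x̄ - mu_0 = (5.8333, 6) - (7, 2) = (-1.1667, 4).

Step 2 — sample covariance matrix, S[i,j] = (1/(n-1)) · Σ_k (x_{k,i} - mean_i) · (x_{k,j} - mean_j), divisor n-1 = 5:
  S[X_1,X_1] = ((0.1667)·(0.1667) + (2.1667)·(2.1667) + (2.1667)·(2.1667) + (-4.8333)·(-4.8333) + (-1.8333)·(-1.8333) + (2.1667)·(2.1667)) / 5 = 40.8333/5 = 8.1667
  S[X_1,X_2] = ((0.1667)·(3) + (2.1667)·(1) + (2.1667)·(-2) + (-4.8333)·(-1) + (-1.8333)·(-1) + (2.1667)·(0)) / 5 = 5/5 = 1
  S[X_2,X_2] = ((3)·(3) + (1)·(1) + (-2)·(-2) + (-1)·(-1) + (-1)·(-1) + (0)·(0)) / 5 = 16/5 = 3.2
  S = [[8.1667, 1],
 [1, 3.2]].

Step 3 — invert S. det(S) = 8.1667·3.2 - (1)² = 25.1333.
  S^{-1} = (1/det) · [[d, -b], [-b, a]] = [[0.1273, -0.0398],
 [-0.0398, 0.3249]].

Step 4 — quadratic form (x̄ - mu_0)^T · S^{-1} · (x̄ - mu_0):
  S^{-1} · (x̄ - mu_0) = (-0.3077, 1.3462),
  (x̄ - mu_0)^T · [...] = (-1.1667)·(-0.3077) + (4)·(1.3462) = 5.7436.

Step 5 — scale by n: T² = 6 · 5.7436 = 34.4615.

T² ≈ 34.4615


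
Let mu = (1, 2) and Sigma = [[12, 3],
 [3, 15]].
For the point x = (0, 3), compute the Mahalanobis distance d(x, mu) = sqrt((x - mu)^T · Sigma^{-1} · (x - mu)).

Step 1 — centre the observation: (x - mu) = (-1, 1).

Step 2 — invert Sigma. det(Sigma) = 12·15 - (3)² = 171.
  Sigma^{-1} = (1/det) · [[d, -b], [-b, a]] = [[0.0877, -0.0175],
 [-0.0175, 0.0702]].

Step 3 — form the quadratic (x - mu)^T · Sigma^{-1} · (x - mu):
  Sigma^{-1} · (x - mu) = (-0.1053, 0.0877).
  (x - mu)^T · [Sigma^{-1} · (x - mu)] = (-1)·(-0.1053) + (1)·(0.0877) = 0.193.

Step 4 — take square root: d = √(0.193) ≈ 0.4393.

d(x, mu) = √(0.193) ≈ 0.4393


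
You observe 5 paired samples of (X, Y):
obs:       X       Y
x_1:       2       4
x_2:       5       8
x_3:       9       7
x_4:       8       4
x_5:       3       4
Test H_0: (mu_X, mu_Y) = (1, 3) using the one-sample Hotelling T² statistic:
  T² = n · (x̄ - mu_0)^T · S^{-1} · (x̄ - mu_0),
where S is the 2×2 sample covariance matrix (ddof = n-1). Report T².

Step 1 — sample mean vector:
  mean(X) = (2 + 5 + 9 + 8 + 3) / 5 = 27/5 = 5.4
  mean(Y) = (4 + 8 + 7 + 4 + 4) / 5 = 27/5 = 5.4
  x̄ = (5.4, 5.4),  deviation x̄ - mu_0 = (5.4, 5.4) - (1, 3) = (4.4, 2.4).

Step 2 — sample covariance matrix, S[i,j] = (1/(n-1)) · Σ_k (x_{k,i} - mean_i) · (x_{k,j} - mean_j), divisor n-1 = 4:
  S[X,X] = ((-3.4)·(-3.4) + (-0.4)·(-0.4) + (3.6)·(3.6) + (2.6)·(2.6) + (-2.4)·(-2.4)) / 4 = 37.2/4 = 9.3
  S[X,Y] = ((-3.4)·(-1.4) + (-0.4)·(2.6) + (3.6)·(1.6) + (2.6)·(-1.4) + (-2.4)·(-1.4)) / 4 = 9.2/4 = 2.3
  S[Y,Y] = ((-1.4)·(-1.4) + (2.6)·(2.6) + (1.6)·(1.6) + (-1.4)·(-1.4) + (-1.4)·(-1.4)) / 4 = 15.2/4 = 3.8
  S = [[9.3, 2.3],
 [2.3, 3.8]].

Step 3 — invert S. det(S) = 9.3·3.8 - (2.3)² = 30.05.
  S^{-1} = (1/det) · [[d, -b], [-b, a]] = [[0.1265, -0.0765],
 [-0.0765, 0.3095]].

Step 4 — quadratic form (x̄ - mu_0)^T · S^{-1} · (x̄ - mu_0):
  S^{-1} · (x̄ - mu_0) = (0.3727, 0.406),
  (x̄ - mu_0)^T · [...] = (4.4)·(0.3727) + (2.4)·(0.406) = 2.6143.

Step 5 — scale by n: T² = 5 · 2.6143 = 13.0715.

T² ≈ 13.0715


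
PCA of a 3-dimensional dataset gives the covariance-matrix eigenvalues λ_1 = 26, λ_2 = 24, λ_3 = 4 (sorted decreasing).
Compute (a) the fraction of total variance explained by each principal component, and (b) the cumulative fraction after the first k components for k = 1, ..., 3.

Step 1 — total variance = trace(Sigma) = Σ λ_i = 26 + 24 + 4 = 54.

Step 2 — fraction explained by component i = λ_i / Σ λ:
  PC1: 26/54 = 0.4815
  PC2: 24/54 = 0.4444
  PC3: 4/54 = 0.0741

Step 3 — cumulative fraction after k components = (λ_1 + ... + λ_k) / Σ λ:
  k = 1: 26/54 = 0.4815
  k = 2: (26 + 24)/54 = 50/54 = 0.9259
  k = 3: (26 + 24 + 4)/54 = 54/54 = 1

Summary (fraction, with percent):

explained: PC1 0.4815 (48.15%), PC2 0.4444 (44.44%), PC3 0.0741 (7.41%);  cumulative: 0.4815, 0.9259, 1


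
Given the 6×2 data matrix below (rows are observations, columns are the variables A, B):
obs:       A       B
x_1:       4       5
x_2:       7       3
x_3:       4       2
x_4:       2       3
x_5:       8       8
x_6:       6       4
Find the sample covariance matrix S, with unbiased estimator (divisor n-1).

Step 1 — column means:
  mean(A) = (4 + 7 + 4 + 2 + 8 + 6) / 6 = 31/6 = 5.1667
  mean(B) = (5 + 3 + 2 + 3 + 8 + 4) / 6 = 25/6 = 4.1667

Step 2 — sample covariance S[i,j] = (1/(n-1)) · Σ_k (x_{k,i} - mean_i) · (x_{k,j} - mean_j), with n-1 = 5.
  S[A,A] = ((-1.1667)·(-1.1667) + (1.8333)·(1.8333) + (-1.1667)·(-1.1667) + (-3.1667)·(-3.1667) + (2.8333)·(2.8333) + (0.8333)·(0.8333)) / 5 = 24.8333/5 = 4.9667
  S[A,B] = ((-1.1667)·(0.8333) + (1.8333)·(-1.1667) + (-1.1667)·(-2.1667) + (-3.1667)·(-1.1667) + (2.8333)·(3.8333) + (0.8333)·(-0.1667)) / 5 = 13.8333/5 = 2.7667
  S[B,B] = ((0.8333)·(0.8333) + (-1.1667)·(-1.1667) + (-2.1667)·(-2.1667) + (-1.1667)·(-1.1667) + (3.8333)·(3.8333) + (-0.1667)·(-0.1667)) / 5 = 22.8333/5 = 4.5667

S is symmetric (S[j,i] = S[i,j]). Assembling:

S = [[4.9667, 2.7667],
 [2.7667, 4.5667]]


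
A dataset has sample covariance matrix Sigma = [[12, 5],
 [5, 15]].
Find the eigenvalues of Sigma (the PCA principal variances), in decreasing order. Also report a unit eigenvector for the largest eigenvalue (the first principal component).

Step 1 — characteristic polynomial of 2×2 Sigma:
  det(Sigma - λI) = λ² - trace · λ + det = 0.
  trace = 12 + 15 = 27, det = 12·15 - (5)² = 155.
Step 2 — discriminant:
  Δ = trace² - 4·det = 729 - 620 = 109.
Step 3 — eigenvalues:
  λ = (trace ± √Δ)/2 = (27 ± 10.4403)/2,
  λ_1 = 18.7202,  λ_2 = 8.2798.

Step 4 — unit eigenvector for λ_1: solve (Sigma - λ_1 I)v = 0. First row:
  (12 - 18.7202)·v_x + (5)·v_y = 0, i.e. (-6.7202)·v_x + (5)·v_y = 0,
  so v ∝ (b, λ_1 - a) = (5, 6.7202) = u.
  ||u|| = √((5)² + (6.7202)²) = √(70.1605) ≈ 8.3762,
  v_1 = u/||u|| ≈ (0.5969, 0.8023) (||v_1|| = 1).

λ_1 = 18.7202,  λ_2 = 8.2798;  v_1 ≈ (0.5969, 0.8023)


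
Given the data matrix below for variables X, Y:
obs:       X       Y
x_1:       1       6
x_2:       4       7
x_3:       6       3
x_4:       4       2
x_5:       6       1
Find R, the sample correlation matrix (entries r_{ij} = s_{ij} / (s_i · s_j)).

Step 1 — column means:
  mean(X) = (1 + 4 + 6 + 4 + 6) / 5 = 21/5 = 4.2
  mean(Y) = (6 + 7 + 3 + 2 + 1) / 5 = 19/5 = 3.8

Step 2 — sample variances and covariances s[i,j] = (1/(n-1)) · Σ_k (x_{k,i} - mean_i) · (x_{k,j} - mean_j), with n-1 = 4:
  s[X,X] = ((-3.2)·(-3.2) + (-0.2)·(-0.2) + (1.8)·(1.8) + (-0.2)·(-0.2) + (1.8)·(1.8)) / 4 = 16.8/4 = 4.2
  s[X,Y] = ((-3.2)·(2.2) + (-0.2)·(3.2) + (1.8)·(-0.8) + (-0.2)·(-1.8) + (1.8)·(-2.8)) / 4 = -13.8/4 = -3.45
  s[Y,Y] = ((2.2)·(2.2) + (3.2)·(3.2) + (-0.8)·(-0.8) + (-1.8)·(-1.8) + (-2.8)·(-2.8)) / 4 = 26.8/4 = 6.7
  Sample standard deviations s_i = √(s[i,i]):
  s(X) = √(4.2) = 2.0494
  s(Y) = √(6.7) = 2.5884

Step 3 — r_{ij} = s_{ij} / (s_i · s_j):
  r[X,X] = 1 (diagonal).
  r[X,Y] = -3.45 / (2.0494 · 2.5884) = -3.45 / 5.3047 = -0.6504
  r[Y,Y] = 1 (diagonal).

R is symmetric with unit diagonal. Assembling:

R = [[1, -0.6504],
 [-0.6504, 1]]


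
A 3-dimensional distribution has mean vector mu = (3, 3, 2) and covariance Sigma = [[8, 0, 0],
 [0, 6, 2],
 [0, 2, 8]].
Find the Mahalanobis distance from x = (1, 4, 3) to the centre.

Step 1 — centre the observation: (x - mu) = (-2, 1, 1).

Step 2 — invert Sigma (cofactor / det for 3×3, or solve directly):
  Sigma^{-1} = [[0.125, 0, 0],
 [0, 0.1818, -0.0455],
 [0, -0.0455, 0.1364]].

Step 3 — form the quadratic (x - mu)^T · Sigma^{-1} · (x - mu):
  Sigma^{-1} · (x - mu) = (-0.25, 0.1364, 0.0909).
  (x - mu)^T · [Sigma^{-1} · (x - mu)] = (-2)·(-0.25) + (1)·(0.1364) + (1)·(0.0909) = 0.7273.

Step 4 — take square root: d = √(0.7273) ≈ 0.8528.

d(x, mu) = √(0.7273) ≈ 0.8528


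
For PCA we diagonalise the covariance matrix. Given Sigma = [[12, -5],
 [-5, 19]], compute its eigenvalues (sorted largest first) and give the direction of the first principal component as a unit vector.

Step 1 — characteristic polynomial of 2×2 Sigma:
  det(Sigma - λI) = λ² - trace · λ + det = 0.
  trace = 12 + 19 = 31, det = 12·19 - (-5)² = 203.
Step 2 — discriminant:
  Δ = trace² - 4·det = 961 - 812 = 149.
Step 3 — eigenvalues:
  λ = (trace ± √Δ)/2 = (31 ± 12.2066)/2,
  λ_1 = 21.6033,  λ_2 = 9.3967.

Step 4 — unit eigenvector for λ_1: solve (Sigma - λ_1 I)v = 0. First row:
  (12 - 21.6033)·v_x + (-5)·v_y = 0, i.e. (-9.6033)·v_x + (-5)·v_y = 0,
  so v ∝ (b, λ_1 - a) = (-5, 9.6033); multiply by -1 so the first entry is positive: u = (5, -9.6033).
  ||u|| = √((5)² + (-9.6033)²) = √(117.2229) ≈ 10.827,
  v_1 = u/||u|| ≈ (0.4618, -0.887) (||v_1|| = 1).

λ_1 = 21.6033,  λ_2 = 9.3967;  v_1 ≈ (0.4618, -0.887)


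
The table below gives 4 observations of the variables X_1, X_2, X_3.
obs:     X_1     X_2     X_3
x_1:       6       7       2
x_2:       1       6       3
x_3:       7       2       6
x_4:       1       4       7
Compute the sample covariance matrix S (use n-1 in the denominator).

Step 1 — column means:
  mean(X_1) = (6 + 1 + 7 + 1) / 4 = 15/4 = 3.75
  mean(X_2) = (7 + 6 + 2 + 4) / 4 = 19/4 = 4.75
  mean(X_3) = (2 + 3 + 6 + 7) / 4 = 18/4 = 4.5

Step 2 — sample covariance S[i,j] = (1/(n-1)) · Σ_k (x_{k,i} - mean_i) · (x_{k,j} - mean_j), with n-1 = 3.
  S[X_1,X_1] = ((2.25)·(2.25) + (-2.75)·(-2.75) + (3.25)·(3.25) + (-2.75)·(-2.75)) / 3 = 30.75/3 = 10.25
  S[X_1,X_2] = ((2.25)·(2.25) + (-2.75)·(1.25) + (3.25)·(-2.75) + (-2.75)·(-0.75)) / 3 = -5.25/3 = -1.75
  S[X_1,X_3] = ((2.25)·(-2.5) + (-2.75)·(-1.5) + (3.25)·(1.5) + (-2.75)·(2.5)) / 3 = -3.5/3 = -1.1667
  S[X_2,X_2] = ((2.25)·(2.25) + (1.25)·(1.25) + (-2.75)·(-2.75) + (-0.75)·(-0.75)) / 3 = 14.75/3 = 4.9167
  S[X_2,X_3] = ((2.25)·(-2.5) + (1.25)·(-1.5) + (-2.75)·(1.5) + (-0.75)·(2.5)) / 3 = -13.5/3 = -4.5
  S[X_3,X_3] = ((-2.5)·(-2.5) + (-1.5)·(-1.5) + (1.5)·(1.5) + (2.5)·(2.5)) / 3 = 17/3 = 5.6667

S is symmetric (S[j,i] = S[i,j]). Assembling:

S = [[10.25, -1.75, -1.1667],
 [-1.75, 4.9167, -4.5],
 [-1.1667, -4.5, 5.6667]]


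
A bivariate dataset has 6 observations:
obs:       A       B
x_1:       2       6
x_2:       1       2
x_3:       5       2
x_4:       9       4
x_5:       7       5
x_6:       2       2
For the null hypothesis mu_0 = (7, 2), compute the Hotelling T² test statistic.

Step 1 — sample mean vector:
  mean(A) = (2 + 1 + 5 + 9 + 7 + 2) / 6 = 26/6 = 4.3333
  mean(B) = (6 + 2 + 2 + 4 + 5 + 2) / 6 = 21/6 = 3.5
  x̄ = (4.3333, 3.5),  deviation x̄ - mu_0 = (4.3333, 3.5) - (7, 2) = (-2.6667, 1.5).

Step 2 — sample covariance matrix, S[i,j] = (1/(n-1)) · Σ_k (x_{k,i} - mean_i) · (x_{k,j} - mean_j), divisor n-1 = 5:
  S[A,A] = ((-2.3333)·(-2.3333) + (-3.3333)·(-3.3333) + (0.6667)·(0.6667) + (4.6667)·(4.6667) + (2.6667)·(2.6667) + (-2.3333)·(-2.3333)) / 5 = 51.3333/5 = 10.2667
  S[A,B] = ((-2.3333)·(2.5) + (-3.3333)·(-1.5) + (0.6667)·(-1.5) + (4.6667)·(0.5) + (2.6667)·(1.5) + (-2.3333)·(-1.5)) / 5 = 8/5 = 1.6
  S[B,B] = ((2.5)·(2.5) + (-1.5)·(-1.5) + (-1.5)·(-1.5) + (0.5)·(0.5) + (1.5)·(1.5) + (-1.5)·(-1.5)) / 5 = 15.5/5 = 3.1
  S = [[10.2667, 1.6],
 [1.6, 3.1]].

Step 3 — invert S. det(S) = 10.2667·3.1 - (1.6)² = 29.2667.
  S^{-1} = (1/det) · [[d, -b], [-b, a]] = [[0.1059, -0.0547],
 [-0.0547, 0.3508]].

Step 4 — quadratic form (x̄ - mu_0)^T · S^{-1} · (x̄ - mu_0):
  S^{-1} · (x̄ - mu_0) = (-0.3645, 0.672),
  (x̄ - mu_0)^T · [...] = (-2.6667)·(-0.3645) + (1.5)·(0.672) = 1.9799.

Step 5 — scale by n: T² = 6 · 1.9799 = 11.8793.

T² ≈ 11.8793


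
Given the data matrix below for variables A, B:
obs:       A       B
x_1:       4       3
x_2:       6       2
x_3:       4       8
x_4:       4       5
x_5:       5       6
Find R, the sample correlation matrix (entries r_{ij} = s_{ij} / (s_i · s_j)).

Step 1 — column means:
  mean(A) = (4 + 6 + 4 + 4 + 5) / 5 = 23/5 = 4.6
  mean(B) = (3 + 2 + 8 + 5 + 6) / 5 = 24/5 = 4.8

Step 2 — sample variances and covariances s[i,j] = (1/(n-1)) · Σ_k (x_{k,i} - mean_i) · (x_{k,j} - mean_j), with n-1 = 4:
  s[A,A] = ((-0.6)·(-0.6) + (1.4)·(1.4) + (-0.6)·(-0.6) + (-0.6)·(-0.6) + (0.4)·(0.4)) / 4 = 3.2/4 = 0.8
  s[A,B] = ((-0.6)·(-1.8) + (1.4)·(-2.8) + (-0.6)·(3.2) + (-0.6)·(0.2) + (0.4)·(1.2)) / 4 = -4.4/4 = -1.1
  s[B,B] = ((-1.8)·(-1.8) + (-2.8)·(-2.8) + (3.2)·(3.2) + (0.2)·(0.2) + (1.2)·(1.2)) / 4 = 22.8/4 = 5.7
  Sample standard deviations s_i = √(s[i,i]):
  s(A) = √(0.8) = 0.8944
  s(B) = √(5.7) = 2.3875

Step 3 — r_{ij} = s_{ij} / (s_i · s_j):
  r[A,A] = 1 (diagonal).
  r[A,B] = -1.1 / (0.8944 · 2.3875) = -1.1 / 2.1354 = -0.5151
  r[B,B] = 1 (diagonal).

R is symmetric with unit diagonal. Assembling:

R = [[1, -0.5151],
 [-0.5151, 1]]


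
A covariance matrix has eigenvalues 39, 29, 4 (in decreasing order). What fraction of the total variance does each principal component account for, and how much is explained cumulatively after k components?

Step 1 — total variance = trace(Sigma) = Σ λ_i = 39 + 29 + 4 = 72.

Step 2 — fraction explained by component i = λ_i / Σ λ:
  PC1: 39/72 = 0.5417
  PC2: 29/72 = 0.4028
  PC3: 4/72 = 0.0556

Step 3 — cumulative fraction after k components = (λ_1 + ... + λ_k) / Σ λ:
  k = 1: 39/72 = 0.5417
  k = 2: (39 + 29)/72 = 68/72 = 0.9444
  k = 3: (39 + 29 + 4)/72 = 72/72 = 1

Summary (fraction, with percent):

explained: PC1 0.5417 (54.17%), PC2 0.4028 (40.28%), PC3 0.0556 (5.56%);  cumulative: 0.5417, 0.9444, 1


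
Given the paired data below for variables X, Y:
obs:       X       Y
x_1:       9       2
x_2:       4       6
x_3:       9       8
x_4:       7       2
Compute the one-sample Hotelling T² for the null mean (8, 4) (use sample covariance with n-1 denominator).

Step 1 — sample mean vector:
  mean(X) = (9 + 4 + 9 + 7) / 4 = 29/4 = 7.25
  mean(Y) = (2 + 6 + 8 + 2) / 4 = 18/4 = 4.5
  x̄ = (7.25, 4.5),  deviation x̄ - mu_0 = (7.25, 4.5) - (8, 4) = (-0.75, 0.5).

Step 2 — sample covariance matrix, S[i,j] = (1/(n-1)) · Σ_k (x_{k,i} - mean_i) · (x_{k,j} - mean_j), divisor n-1 = 3:
  S[X,X] = ((1.75)·(1.75) + (-3.25)·(-3.25) + (1.75)·(1.75) + (-0.25)·(-0.25)) / 3 = 16.75/3 = 5.5833
  S[X,Y] = ((1.75)·(-2.5) + (-3.25)·(1.5) + (1.75)·(3.5) + (-0.25)·(-2.5)) / 3 = -2.5/3 = -0.8333
  S[Y,Y] = ((-2.5)·(-2.5) + (1.5)·(1.5) + (3.5)·(3.5) + (-2.5)·(-2.5)) / 3 = 27/3 = 9
  S = [[5.5833, -0.8333],
 [-0.8333, 9]].

Step 3 — invert S. det(S) = 5.5833·9 - (-0.8333)² = 49.5556.
  S^{-1} = (1/det) · [[d, -b], [-b, a]] = [[0.1816, 0.0168],
 [0.0168, 0.1127]].

Step 4 — quadratic form (x̄ - mu_0)^T · S^{-1} · (x̄ - mu_0):
  S^{-1} · (x̄ - mu_0) = (-0.1278, 0.0437),
  (x̄ - mu_0)^T · [...] = (-0.75)·(-0.1278) + (0.5)·(0.0437) = 0.1177.

Step 5 — scale by n: T² = 4 · 0.1177 = 0.4709.

T² ≈ 0.4709


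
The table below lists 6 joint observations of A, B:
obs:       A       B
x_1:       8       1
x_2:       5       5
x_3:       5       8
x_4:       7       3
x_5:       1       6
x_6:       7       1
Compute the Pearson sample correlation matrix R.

Step 1 — column means:
  mean(A) = (8 + 5 + 5 + 7 + 1 + 7) / 6 = 33/6 = 5.5
  mean(B) = (1 + 5 + 8 + 3 + 6 + 1) / 6 = 24/6 = 4

Step 2 — sample variances and covariances s[i,j] = (1/(n-1)) · Σ_k (x_{k,i} - mean_i) · (x_{k,j} - mean_j), with n-1 = 5:
  s[A,A] = ((2.5)·(2.5) + (-0.5)·(-0.5) + (-0.5)·(-0.5) + (1.5)·(1.5) + (-4.5)·(-4.5) + (1.5)·(1.5)) / 5 = 31.5/5 = 6.3
  s[A,B] = ((2.5)·(-3) + (-0.5)·(1) + (-0.5)·(4) + (1.5)·(-1) + (-4.5)·(2) + (1.5)·(-3)) / 5 = -25/5 = -5
  s[B,B] = ((-3)·(-3) + (1)·(1) + (4)·(4) + (-1)·(-1) + (2)·(2) + (-3)·(-3)) / 5 = 40/5 = 8
  Sample standard deviations s_i = √(s[i,i]):
  s(A) = √(6.3) = 2.51
  s(B) = √(8) = 2.8284

Step 3 — r_{ij} = s_{ij} / (s_i · s_j):
  r[A,A] = 1 (diagonal).
  r[A,B] = -5 / (2.51 · 2.8284) = -5 / 7.0993 = -0.7043
  r[B,B] = 1 (diagonal).

R is symmetric with unit diagonal. Assembling:

R = [[1, -0.7043],
 [-0.7043, 1]]


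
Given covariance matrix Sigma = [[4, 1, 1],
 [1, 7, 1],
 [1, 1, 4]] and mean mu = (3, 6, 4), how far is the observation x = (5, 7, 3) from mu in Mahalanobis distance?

Step 1 — centre the observation: (x - mu) = (2, 1, -1).

Step 2 — invert Sigma (cofactor / det for 3×3, or solve directly):
  Sigma^{-1} = [[0.2727, -0.0303, -0.0606],
 [-0.0303, 0.1515, -0.0303],
 [-0.0606, -0.0303, 0.2727]].

Step 3 — form the quadratic (x - mu)^T · Sigma^{-1} · (x - mu):
  Sigma^{-1} · (x - mu) = (0.5758, 0.1212, -0.4242).
  (x - mu)^T · [Sigma^{-1} · (x - mu)] = (2)·(0.5758) + (1)·(0.1212) + (-1)·(-0.4242) = 1.697.

Step 4 — take square root: d = √(1.697) ≈ 1.3027.

d(x, mu) = √(1.697) ≈ 1.3027


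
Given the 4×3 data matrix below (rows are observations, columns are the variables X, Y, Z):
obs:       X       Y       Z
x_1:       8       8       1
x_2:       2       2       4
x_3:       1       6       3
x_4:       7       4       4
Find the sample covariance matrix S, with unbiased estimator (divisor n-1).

Step 1 — column means:
  mean(X) = (8 + 2 + 1 + 7) / 4 = 18/4 = 4.5
  mean(Y) = (8 + 2 + 6 + 4) / 4 = 20/4 = 5
  mean(Z) = (1 + 4 + 3 + 4) / 4 = 12/4 = 3

Step 2 — sample covariance S[i,j] = (1/(n-1)) · Σ_k (x_{k,i} - mean_i) · (x_{k,j} - mean_j), with n-1 = 3.
  S[X,X] = ((3.5)·(3.5) + (-2.5)·(-2.5) + (-3.5)·(-3.5) + (2.5)·(2.5)) / 3 = 37/3 = 12.3333
  S[X,Y] = ((3.5)·(3) + (-2.5)·(-3) + (-3.5)·(1) + (2.5)·(-1)) / 3 = 12/3 = 4
  S[X,Z] = ((3.5)·(-2) + (-2.5)·(1) + (-3.5)·(0) + (2.5)·(1)) / 3 = -7/3 = -2.3333
  S[Y,Y] = ((3)·(3) + (-3)·(-3) + (1)·(1) + (-1)·(-1)) / 3 = 20/3 = 6.6667
  S[Y,Z] = ((3)·(-2) + (-3)·(1) + (1)·(0) + (-1)·(1)) / 3 = -10/3 = -3.3333
  S[Z,Z] = ((-2)·(-2) + (1)·(1) + (0)·(0) + (1)·(1)) / 3 = 6/3 = 2

S is symmetric (S[j,i] = S[i,j]). Assembling:

S = [[12.3333, 4, -2.3333],
 [4, 6.6667, -3.3333],
 [-2.3333, -3.3333, 2]]


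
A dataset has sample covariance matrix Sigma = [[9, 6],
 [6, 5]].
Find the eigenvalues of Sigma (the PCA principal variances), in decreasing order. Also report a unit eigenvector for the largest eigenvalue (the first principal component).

Step 1 — characteristic polynomial of 2×2 Sigma:
  det(Sigma - λI) = λ² - trace · λ + det = 0.
  trace = 9 + 5 = 14, det = 9·5 - (6)² = 9.
Step 2 — discriminant:
  Δ = trace² - 4·det = 196 - 36 = 160.
Step 3 — eigenvalues:
  λ = (trace ± √Δ)/2 = (14 ± 12.6491)/2,
  λ_1 = 13.3246,  λ_2 = 0.6754.

Step 4 — unit eigenvector for λ_1: solve (Sigma - λ_1 I)v = 0. First row:
  (9 - 13.3246)·v_x + (6)·v_y = 0, i.e. (-4.3246)·v_x + (6)·v_y = 0,
  so v ∝ (b, λ_1 - a) = (6, 4.3246) = u.
  ||u|| = √((6)² + (4.3246)²) = √(54.7018) ≈ 7.3961,
  v_1 = u/||u|| ≈ (0.8112, 0.5847) (||v_1|| = 1).

λ_1 = 13.3246,  λ_2 = 0.6754;  v_1 ≈ (0.8112, 0.5847)


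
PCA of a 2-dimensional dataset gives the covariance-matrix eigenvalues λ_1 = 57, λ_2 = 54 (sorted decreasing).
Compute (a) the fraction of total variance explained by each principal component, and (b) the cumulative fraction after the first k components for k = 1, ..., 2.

Step 1 — total variance = trace(Sigma) = Σ λ_i = 57 + 54 = 111.

Step 2 — fraction explained by component i = λ_i / Σ λ:
  PC1: 57/111 = 0.5135
  PC2: 54/111 = 0.4865

Step 3 — cumulative fraction after k components = (λ_1 + ... + λ_k) / Σ λ:
  k = 1: 57/111 = 0.5135
  k = 2: (57 + 54)/111 = 111/111 = 1

Summary (fraction, with percent):

explained: PC1 0.5135 (51.35%), PC2 0.4865 (48.65%);  cumulative: 0.5135, 1


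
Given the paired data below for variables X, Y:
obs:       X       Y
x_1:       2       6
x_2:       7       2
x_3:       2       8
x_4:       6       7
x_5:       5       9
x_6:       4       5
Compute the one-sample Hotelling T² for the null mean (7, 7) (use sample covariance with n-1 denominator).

Step 1 — sample mean vector:
  mean(X) = (2 + 7 + 2 + 6 + 5 + 4) / 6 = 26/6 = 4.3333
  mean(Y) = (6 + 2 + 8 + 7 + 9 + 5) / 6 = 37/6 = 6.1667
  x̄ = (4.3333, 6.1667),  deviation x̄ - mu_0 = (4.3333, 6.1667) - (7, 7) = (-2.6667, -0.8333).

Step 2 — sample covariance matrix, S[i,j] = (1/(n-1)) · Σ_k (x_{k,i} - mean_i) · (x_{k,j} - mean_j), divisor n-1 = 5:
  S[X,X] = ((-2.3333)·(-2.3333) + (2.6667)·(2.6667) + (-2.3333)·(-2.3333) + (1.6667)·(1.6667) + (0.6667)·(0.6667) + (-0.3333)·(-0.3333)) / 5 = 21.3333/5 = 4.2667
  S[X,Y] = ((-2.3333)·(-0.1667) + (2.6667)·(-4.1667) + (-2.3333)·(1.8333) + (1.6667)·(0.8333) + (0.6667)·(2.8333) + (-0.3333)·(-1.1667)) / 5 = -11.3333/5 = -2.2667
  S[Y,Y] = ((-0.1667)·(-0.1667) + (-4.1667)·(-4.1667) + (1.8333)·(1.8333) + (0.8333)·(0.8333) + (2.8333)·(2.8333) + (-1.1667)·(-1.1667)) / 5 = 30.8333/5 = 6.1667
  S = [[4.2667, -2.2667],
 [-2.2667, 6.1667]].

Step 3 — invert S. det(S) = 4.2667·6.1667 - (-2.2667)² = 21.1733.
  S^{-1} = (1/det) · [[d, -b], [-b, a]] = [[0.2912, 0.1071],
 [0.1071, 0.2015]].

Step 4 — quadratic form (x̄ - mu_0)^T · S^{-1} · (x̄ - mu_0):
  S^{-1} · (x̄ - mu_0) = (-0.8659, -0.4534),
  (x̄ - mu_0)^T · [...] = (-2.6667)·(-0.8659) + (-0.8333)·(-0.4534) = 2.6868.

Step 5 — scale by n: T² = 6 · 2.6868 = 16.1209.

T² ≈ 16.1209


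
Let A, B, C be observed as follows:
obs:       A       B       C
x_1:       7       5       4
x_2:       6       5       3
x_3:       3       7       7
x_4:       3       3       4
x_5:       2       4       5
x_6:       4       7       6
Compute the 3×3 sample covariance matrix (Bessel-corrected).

Step 1 — column means:
  mean(A) = (7 + 6 + 3 + 3 + 2 + 4) / 6 = 25/6 = 4.1667
  mean(B) = (5 + 5 + 7 + 3 + 4 + 7) / 6 = 31/6 = 5.1667
  mean(C) = (4 + 3 + 7 + 4 + 5 + 6) / 6 = 29/6 = 4.8333

Step 2 — sample covariance S[i,j] = (1/(n-1)) · Σ_k (x_{k,i} - mean_i) · (x_{k,j} - mean_j), with n-1 = 5.
  S[A,A] = ((2.8333)·(2.8333) + (1.8333)·(1.8333) + (-1.1667)·(-1.1667) + (-1.1667)·(-1.1667) + (-2.1667)·(-2.1667) + (-0.1667)·(-0.1667)) / 5 = 18.8333/5 = 3.7667
  S[A,B] = ((2.8333)·(-0.1667) + (1.8333)·(-0.1667) + (-1.1667)·(1.8333) + (-1.1667)·(-2.1667) + (-2.1667)·(-1.1667) + (-0.1667)·(1.8333)) / 5 = 1.8333/5 = 0.3667
  S[A,C] = ((2.8333)·(-0.8333) + (1.8333)·(-1.8333) + (-1.1667)·(2.1667) + (-1.1667)·(-0.8333) + (-2.1667)·(0.1667) + (-0.1667)·(1.1667)) / 5 = -7.8333/5 = -1.5667
  S[B,B] = ((-0.1667)·(-0.1667) + (-0.1667)·(-0.1667) + (1.8333)·(1.8333) + (-2.1667)·(-2.1667) + (-1.1667)·(-1.1667) + (1.8333)·(1.8333)) / 5 = 12.8333/5 = 2.5667
  S[B,C] = ((-0.1667)·(-0.8333) + (-0.1667)·(-1.8333) + (1.8333)·(2.1667) + (-2.1667)·(-0.8333) + (-1.1667)·(0.1667) + (1.8333)·(1.1667)) / 5 = 8.1667/5 = 1.6333
  S[C,C] = ((-0.8333)·(-0.8333) + (-1.8333)·(-1.8333) + (2.1667)·(2.1667) + (-0.8333)·(-0.8333) + (0.1667)·(0.1667) + (1.1667)·(1.1667)) / 5 = 10.8333/5 = 2.1667

S is symmetric (S[j,i] = S[i,j]). Assembling:

S = [[3.7667, 0.3667, -1.5667],
 [0.3667, 2.5667, 1.6333],
 [-1.5667, 1.6333, 2.1667]]


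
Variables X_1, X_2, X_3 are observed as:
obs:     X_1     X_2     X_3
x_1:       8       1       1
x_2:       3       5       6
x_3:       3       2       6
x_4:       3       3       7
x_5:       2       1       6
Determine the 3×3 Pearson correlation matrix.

Step 1 — column means:
  mean(X_1) = (8 + 3 + 3 + 3 + 2) / 5 = 19/5 = 3.8
  mean(X_2) = (1 + 5 + 2 + 3 + 1) / 5 = 12/5 = 2.4
  mean(X_3) = (1 + 6 + 6 + 7 + 6) / 5 = 26/5 = 5.2

Step 2 — sample variances and covariances s[i,j] = (1/(n-1)) · Σ_k (x_{k,i} - mean_i) · (x_{k,j} - mean_j), with n-1 = 4:
  s[X_1,X_1] = ((4.2)·(4.2) + (-0.8)·(-0.8) + (-0.8)·(-0.8) + (-0.8)·(-0.8) + (-1.8)·(-1.8)) / 4 = 22.8/4 = 5.7
  s[X_1,X_2] = ((4.2)·(-1.4) + (-0.8)·(2.6) + (-0.8)·(-0.4) + (-0.8)·(0.6) + (-1.8)·(-1.4)) / 4 = -5.6/4 = -1.4
  s[X_1,X_3] = ((4.2)·(-4.2) + (-0.8)·(0.8) + (-0.8)·(0.8) + (-0.8)·(1.8) + (-1.8)·(0.8)) / 4 = -21.8/4 = -5.45
  s[X_2,X_2] = ((-1.4)·(-1.4) + (2.6)·(2.6) + (-0.4)·(-0.4) + (0.6)·(0.6) + (-1.4)·(-1.4)) / 4 = 11.2/4 = 2.8
  s[X_2,X_3] = ((-1.4)·(-4.2) + (2.6)·(0.8) + (-0.4)·(0.8) + (0.6)·(1.8) + (-1.4)·(0.8)) / 4 = 7.6/4 = 1.9
  s[X_3,X_3] = ((-4.2)·(-4.2) + (0.8)·(0.8) + (0.8)·(0.8) + (1.8)·(1.8) + (0.8)·(0.8)) / 4 = 22.8/4 = 5.7
  Sample standard deviations s_i = √(s[i,i]):
  s(X_1) = √(5.7) = 2.3875
  s(X_2) = √(2.8) = 1.6733
  s(X_3) = √(5.7) = 2.3875

Step 3 — r_{ij} = s_{ij} / (s_i · s_j):
  r[X_1,X_1] = 1 (diagonal).
  r[X_1,X_2] = -1.4 / (2.3875 · 1.6733) = -1.4 / 3.995 = -0.3504
  r[X_1,X_3] = -5.45 / (2.3875 · 2.3875) = -5.45 / 5.7 = -0.9561
  r[X_2,X_2] = 1 (diagonal).
  r[X_2,X_3] = 1.9 / (1.6733 · 2.3875) = 1.9 / 3.995 = 0.4756
  r[X_3,X_3] = 1 (diagonal).

R is symmetric with unit diagonal. Assembling:

R = [[1, -0.3504, -0.9561],
 [-0.3504, 1, 0.4756],
 [-0.9561, 0.4756, 1]]


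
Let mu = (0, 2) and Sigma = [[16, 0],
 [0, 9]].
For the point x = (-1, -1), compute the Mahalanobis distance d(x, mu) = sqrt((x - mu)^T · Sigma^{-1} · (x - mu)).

Step 1 — centre the observation: (x - mu) = (-1, -3).

Step 2 — invert Sigma. det(Sigma) = 16·9 - (0)² = 144.
  Sigma^{-1} = (1/det) · [[d, -b], [-b, a]] = [[0.0625, 0],
 [0, 0.1111]].

Step 3 — form the quadratic (x - mu)^T · Sigma^{-1} · (x - mu):
  Sigma^{-1} · (x - mu) = (-0.0625, -0.3333).
  (x - mu)^T · [Sigma^{-1} · (x - mu)] = (-1)·(-0.0625) + (-3)·(-0.3333) = 1.0625.

Step 4 — take square root: d = √(1.0625) ≈ 1.0308.

d(x, mu) = √(1.0625) ≈ 1.0308


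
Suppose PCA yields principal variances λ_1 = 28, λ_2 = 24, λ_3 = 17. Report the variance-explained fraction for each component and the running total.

Step 1 — total variance = trace(Sigma) = Σ λ_i = 28 + 24 + 17 = 69.

Step 2 — fraction explained by component i = λ_i / Σ λ:
  PC1: 28/69 = 0.4058
  PC2: 24/69 = 0.3478
  PC3: 17/69 = 0.2464

Step 3 — cumulative fraction after k components = (λ_1 + ... + λ_k) / Σ λ:
  k = 1: 28/69 = 0.4058
  k = 2: (28 + 24)/69 = 52/69 = 0.7536
  k = 3: (28 + 24 + 17)/69 = 69/69 = 1

Summary (fraction, with percent):

explained: PC1 0.4058 (40.58%), PC2 0.3478 (34.78%), PC3 0.2464 (24.64%);  cumulative: 0.4058, 0.7536, 1


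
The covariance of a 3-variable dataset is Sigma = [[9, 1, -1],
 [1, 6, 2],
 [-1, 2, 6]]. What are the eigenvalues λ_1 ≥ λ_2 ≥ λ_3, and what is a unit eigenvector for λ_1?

Step 1 — characteristic polynomial p(λ) = det(λI - Sigma) = λ³ - tr·λ² + c_1·λ - det, where tr = trace, c_1 = sum of the principal 2×2 minors, det = det(Sigma):
  tr = 9 + 6 + 6 = 21,
  c_1 = (9·6 - (1)²) + (9·6 - (-1)²) + (6·6 - (2)²) = 53 + 53 + 32 = 138,
  det = 9·(6·6 - (2)²) - (1)·((1)·6 - (2)·(-1)) + (-1)·((1)·(2) - 6·(-1)) = 9·(32) - (1)·(8) + (-1)·(8) = 272.
  So p(λ) = λ³ - 21λ² + 138λ - 272.
Step 2 — look for an integer root (rational root theorem: any rational root is an integer divisor of 272). Testing λ = 8:
  p(8) = 512 - 1344 + 1104 - 272 = 0  ✓
  Dividing out (λ - 8): p(λ) = (λ - 8)(λ² - 13λ + 34).
Step 3 — remaining eigenvalues from the quadratic λ² - 13λ + 34 = 0:
  Δ = 13² - 4·34 = 169 - 136 = 33,  λ = (13 ± √33)/2 = (13 ± 5.7446)/2 ≈ 9.3723 or 3.6277.
  Sorted: λ_1 = 9.3723,  λ_2 = 8,  λ_3 = 3.6277  (check: sum = 21 = tr ✓).

Step 4 — unit eigenvector for λ_1 ≈ 9.3723: v spans the null space of (Sigma - λ_1 I), whose rows are
  r_1 = (-0.3723, 1, -1),  r_2 = (1, -3.3723, 2),  r_3 = (-1, 2, -3.3723).
  v is orthogonal to every row, so take v ∝ r_1 × r_2 = ((1)·(2) - (-1)·(-3.3723), (-1)·(1) - (-0.3723)·(2), (-0.3723)·(-3.3723) - (1)·(1)) ≈ (-1.3723, -0.2554, 0.2554).
  Rescale (multiply by -1 so the first nonzero entry is positive): u = (1.3723, 0.2554, -0.2554).
  ||u|| = √((1.3723)² + (0.2554)² + (-0.2554)²) = √(2.0137) ≈ 1.419,  v_1 = u/||u|| ≈ (0.9671, 0.18, -0.18) (||v_1|| = 1).

λ_1 = 9.3723,  λ_2 = 8,  λ_3 = 3.6277;  v_1 ≈ (0.9671, 0.18, -0.18)


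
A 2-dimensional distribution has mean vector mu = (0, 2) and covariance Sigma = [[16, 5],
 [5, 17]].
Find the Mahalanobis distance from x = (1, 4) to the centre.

Step 1 — centre the observation: (x - mu) = (1, 2).

Step 2 — invert Sigma. det(Sigma) = 16·17 - (5)² = 247.
  Sigma^{-1} = (1/det) · [[d, -b], [-b, a]] = [[0.0688, -0.0202],
 [-0.0202, 0.0648]].

Step 3 — form the quadratic (x - mu)^T · Sigma^{-1} · (x - mu):
  Sigma^{-1} · (x - mu) = (0.0283, 0.1093).
  (x - mu)^T · [Sigma^{-1} · (x - mu)] = (1)·(0.0283) + (2)·(0.1093) = 0.247.

Step 4 — take square root: d = √(0.247) ≈ 0.497.

d(x, mu) = √(0.247) ≈ 0.497


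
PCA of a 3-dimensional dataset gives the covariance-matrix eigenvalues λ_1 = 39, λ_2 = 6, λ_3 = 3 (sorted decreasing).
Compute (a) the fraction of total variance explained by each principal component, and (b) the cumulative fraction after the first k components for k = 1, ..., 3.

Step 1 — total variance = trace(Sigma) = Σ λ_i = 39 + 6 + 3 = 48.

Step 2 — fraction explained by component i = λ_i / Σ λ:
  PC1: 39/48 = 0.8125
  PC2: 6/48 = 0.125
  PC3: 3/48 = 0.0625

Step 3 — cumulative fraction after k components = (λ_1 + ... + λ_k) / Σ λ:
  k = 1: 39/48 = 0.8125
  k = 2: (39 + 6)/48 = 45/48 = 0.9375
  k = 3: (39 + 6 + 3)/48 = 48/48 = 1

Summary (fraction, with percent):

explained: PC1 0.8125 (81.25%), PC2 0.125 (12.5%), PC3 0.0625 (6.25%);  cumulative: 0.8125, 0.9375, 1


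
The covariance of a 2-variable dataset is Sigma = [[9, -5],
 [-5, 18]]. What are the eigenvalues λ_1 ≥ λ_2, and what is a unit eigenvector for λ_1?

Step 1 — characteristic polynomial of 2×2 Sigma:
  det(Sigma - λI) = λ² - trace · λ + det = 0.
  trace = 9 + 18 = 27, det = 9·18 - (-5)² = 137.
Step 2 — discriminant:
  Δ = trace² - 4·det = 729 - 548 = 181.
Step 3 — eigenvalues:
  λ = (trace ± √Δ)/2 = (27 ± 13.4536)/2,
  λ_1 = 20.2268,  λ_2 = 6.7732.

Step 4 — unit eigenvector for λ_1: solve (Sigma - λ_1 I)v = 0. First row:
  (9 - 20.2268)·v_x + (-5)·v_y = 0, i.e. (-11.2268)·v_x + (-5)·v_y = 0,
  so v ∝ (b, λ_1 - a) = (-5, 11.2268); multiply by -1 so the first entry is positive: u = (5, -11.2268).
  ||u|| = √((5)² + (-11.2268)²) = √(151.0413) ≈ 12.2899,
  v_1 = u/||u|| ≈ (0.4068, -0.9135) (||v_1|| = 1).

λ_1 = 20.2268,  λ_2 = 6.7732;  v_1 ≈ (0.4068, -0.9135)


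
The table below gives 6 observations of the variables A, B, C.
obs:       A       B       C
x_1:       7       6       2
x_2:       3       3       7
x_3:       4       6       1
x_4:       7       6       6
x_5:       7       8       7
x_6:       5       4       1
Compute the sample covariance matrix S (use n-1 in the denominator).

Step 1 — column means:
  mean(A) = (7 + 3 + 4 + 7 + 7 + 5) / 6 = 33/6 = 5.5
  mean(B) = (6 + 3 + 6 + 6 + 8 + 4) / 6 = 33/6 = 5.5
  mean(C) = (2 + 7 + 1 + 6 + 7 + 1) / 6 = 24/6 = 4

Step 2 — sample covariance S[i,j] = (1/(n-1)) · Σ_k (x_{k,i} - mean_i) · (x_{k,j} - mean_j), with n-1 = 5.
  S[A,A] = ((1.5)·(1.5) + (-2.5)·(-2.5) + (-1.5)·(-1.5) + (1.5)·(1.5) + (1.5)·(1.5) + (-0.5)·(-0.5)) / 5 = 15.5/5 = 3.1
  S[A,B] = ((1.5)·(0.5) + (-2.5)·(-2.5) + (-1.5)·(0.5) + (1.5)·(0.5) + (1.5)·(2.5) + (-0.5)·(-1.5)) / 5 = 11.5/5 = 2.3
  S[A,C] = ((1.5)·(-2) + (-2.5)·(3) + (-1.5)·(-3) + (1.5)·(2) + (1.5)·(3) + (-0.5)·(-3)) / 5 = 3/5 = 0.6
  S[B,B] = ((0.5)·(0.5) + (-2.5)·(-2.5) + (0.5)·(0.5) + (0.5)·(0.5) + (2.5)·(2.5) + (-1.5)·(-1.5)) / 5 = 15.5/5 = 3.1
  S[B,C] = ((0.5)·(-2) + (-2.5)·(3) + (0.5)·(-3) + (0.5)·(2) + (2.5)·(3) + (-1.5)·(-3)) / 5 = 3/5 = 0.6
  S[C,C] = ((-2)·(-2) + (3)·(3) + (-3)·(-3) + (2)·(2) + (3)·(3) + (-3)·(-3)) / 5 = 44/5 = 8.8

S is symmetric (S[j,i] = S[i,j]). Assembling:

S = [[3.1, 2.3, 0.6],
 [2.3, 3.1, 0.6],
 [0.6, 0.6, 8.8]]


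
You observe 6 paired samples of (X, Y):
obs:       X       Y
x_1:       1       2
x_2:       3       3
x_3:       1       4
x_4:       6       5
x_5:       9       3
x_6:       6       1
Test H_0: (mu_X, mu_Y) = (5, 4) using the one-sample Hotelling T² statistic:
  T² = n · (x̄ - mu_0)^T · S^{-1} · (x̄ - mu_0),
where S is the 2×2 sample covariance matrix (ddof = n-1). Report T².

Step 1 — sample mean vector:
  mean(X) = (1 + 3 + 1 + 6 + 9 + 6) / 6 = 26/6 = 4.3333
  mean(Y) = (2 + 3 + 4 + 5 + 3 + 1) / 6 = 18/6 = 3
  x̄ = (4.3333, 3),  deviation x̄ - mu_0 = (4.3333, 3) - (5, 4) = (-0.6667, -1).

Step 2 — sample covariance matrix, S[i,j] = (1/(n-1)) · Σ_k (x_{k,i} - mean_i) · (x_{k,j} - mean_j), divisor n-1 = 5:
  S[X,X] = ((-3.3333)·(-3.3333) + (-1.3333)·(-1.3333) + (-3.3333)·(-3.3333) + (1.6667)·(1.6667) + (4.6667)·(4.6667) + (1.6667)·(1.6667)) / 5 = 51.3333/5 = 10.2667
  S[X,Y] = ((-3.3333)·(-1) + (-1.3333)·(0) + (-3.3333)·(1) + (1.6667)·(2) + (4.6667)·(0) + (1.6667)·(-2)) / 5 = 0/5 = 0
  S[Y,Y] = ((-1)·(-1) + (0)·(0) + (1)·(1) + (2)·(2) + (0)·(0) + (-2)·(-2)) / 5 = 10/5 = 2
  S = [[10.2667, 0],
 [0, 2]].

Step 3 — invert S. det(S) = 10.2667·2 - (0)² = 20.5333.
  S^{-1} = (1/det) · [[d, -b], [-b, a]] = [[0.0974, 0],
 [0, 0.5]].

Step 4 — quadratic form (x̄ - mu_0)^T · S^{-1} · (x̄ - mu_0):
  S^{-1} · (x̄ - mu_0) = (-0.0649, -0.5),
  (x̄ - mu_0)^T · [...] = (-0.6667)·(-0.0649) + (-1)·(-0.5) = 0.5433.

Step 5 — scale by n: T² = 6 · 0.5433 = 3.2597.

T² ≈ 3.2597


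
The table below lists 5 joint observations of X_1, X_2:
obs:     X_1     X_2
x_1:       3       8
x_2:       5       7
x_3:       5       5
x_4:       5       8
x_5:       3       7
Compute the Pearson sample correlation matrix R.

Step 1 — column means:
  mean(X_1) = (3 + 5 + 5 + 5 + 3) / 5 = 21/5 = 4.2
  mean(X_2) = (8 + 7 + 5 + 8 + 7) / 5 = 35/5 = 7

Step 2 — sample variances and covariances s[i,j] = (1/(n-1)) · Σ_k (x_{k,i} - mean_i) · (x_{k,j} - mean_j), with n-1 = 4:
  s[X_1,X_1] = ((-1.2)·(-1.2) + (0.8)·(0.8) + (0.8)·(0.8) + (0.8)·(0.8) + (-1.2)·(-1.2)) / 4 = 4.8/4 = 1.2
  s[X_1,X_2] = ((-1.2)·(1) + (0.8)·(0) + (0.8)·(-2) + (0.8)·(1) + (-1.2)·(0)) / 4 = -2/4 = -0.5
  s[X_2,X_2] = ((1)·(1) + (0)·(0) + (-2)·(-2) + (1)·(1) + (0)·(0)) / 4 = 6/4 = 1.5
  Sample standard deviations s_i = √(s[i,i]):
  s(X_1) = √(1.2) = 1.0954
  s(X_2) = √(1.5) = 1.2247

Step 3 — r_{ij} = s_{ij} / (s_i · s_j):
  r[X_1,X_1] = 1 (diagonal).
  r[X_1,X_2] = -0.5 / (1.0954 · 1.2247) = -0.5 / 1.3416 = -0.3727
  r[X_2,X_2] = 1 (diagonal).

R is symmetric with unit diagonal. Assembling:

R = [[1, -0.3727],
 [-0.3727, 1]]


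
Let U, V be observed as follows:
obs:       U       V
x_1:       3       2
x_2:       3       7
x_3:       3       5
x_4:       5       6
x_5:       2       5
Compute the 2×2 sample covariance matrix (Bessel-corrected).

Step 1 — column means:
  mean(U) = (3 + 3 + 3 + 5 + 2) / 5 = 16/5 = 3.2
  mean(V) = (2 + 7 + 5 + 6 + 5) / 5 = 25/5 = 5

Step 2 — sample covariance S[i,j] = (1/(n-1)) · Σ_k (x_{k,i} - mean_i) · (x_{k,j} - mean_j), with n-1 = 4.
  S[U,U] = ((-0.2)·(-0.2) + (-0.2)·(-0.2) + (-0.2)·(-0.2) + (1.8)·(1.8) + (-1.2)·(-1.2)) / 4 = 4.8/4 = 1.2
  S[U,V] = ((-0.2)·(-3) + (-0.2)·(2) + (-0.2)·(0) + (1.8)·(1) + (-1.2)·(0)) / 4 = 2/4 = 0.5
  S[V,V] = ((-3)·(-3) + (2)·(2) + (0)·(0) + (1)·(1) + (0)·(0)) / 4 = 14/4 = 3.5

S is symmetric (S[j,i] = S[i,j]). Assembling:

S = [[1.2, 0.5],
 [0.5, 3.5]]


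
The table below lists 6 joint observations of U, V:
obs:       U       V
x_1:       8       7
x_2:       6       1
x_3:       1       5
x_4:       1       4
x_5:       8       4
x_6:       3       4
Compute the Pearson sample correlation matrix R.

Step 1 — column means:
  mean(U) = (8 + 6 + 1 + 1 + 8 + 3) / 6 = 27/6 = 4.5
  mean(V) = (7 + 1 + 5 + 4 + 4 + 4) / 6 = 25/6 = 4.1667

Step 2 — sample variances and covariances s[i,j] = (1/(n-1)) · Σ_k (x_{k,i} - mean_i) · (x_{k,j} - mean_j), with n-1 = 5:
  s[U,U] = ((3.5)·(3.5) + (1.5)·(1.5) + (-3.5)·(-3.5) + (-3.5)·(-3.5) + (3.5)·(3.5) + (-1.5)·(-1.5)) / 5 = 53.5/5 = 10.7
  s[U,V] = ((3.5)·(2.8333) + (1.5)·(-3.1667) + (-3.5)·(0.8333) + (-3.5)·(-0.1667) + (3.5)·(-0.1667) + (-1.5)·(-0.1667)) / 5 = 2.5/5 = 0.5
  s[V,V] = ((2.8333)·(2.8333) + (-3.1667)·(-3.1667) + (0.8333)·(0.8333) + (-0.1667)·(-0.1667) + (-0.1667)·(-0.1667) + (-0.1667)·(-0.1667)) / 5 = 18.8333/5 = 3.7667
  Sample standard deviations s_i = √(s[i,i]):
  s(U) = √(10.7) = 3.2711
  s(V) = √(3.7667) = 1.9408

Step 3 — r_{ij} = s_{ij} / (s_i · s_j):
  r[U,U] = 1 (diagonal).
  r[U,V] = 0.5 / (3.2711 · 1.9408) = 0.5 / 6.3485 = 0.0788
  r[V,V] = 1 (diagonal).

R is symmetric with unit diagonal. Assembling:

R = [[1, 0.0788],
 [0.0788, 1]]
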